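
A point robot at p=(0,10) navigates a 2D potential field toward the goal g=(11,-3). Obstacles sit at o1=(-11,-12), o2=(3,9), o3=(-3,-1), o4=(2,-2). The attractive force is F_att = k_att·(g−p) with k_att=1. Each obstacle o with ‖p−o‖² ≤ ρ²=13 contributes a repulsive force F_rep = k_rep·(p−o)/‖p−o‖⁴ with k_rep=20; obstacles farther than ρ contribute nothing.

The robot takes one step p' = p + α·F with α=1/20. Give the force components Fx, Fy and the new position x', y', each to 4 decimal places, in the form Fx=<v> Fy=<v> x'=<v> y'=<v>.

Fx=10.4000 Fy=-12.8000 x'=0.5200 y'=9.3600

F_att = 1·(g−p) = 1·(11,-13) = (11.0000,-13.0000)
o1: d²=605 > ρ²=13 → inactive
o2: d²=10 ≤ ρ²=13; F_rep = 20·(-3,1)/10² = (-0.6000,0.2000)
o3: d²=130 > ρ²=13 → inactive
o4: d²=148 > ρ²=13 → inactive
F = F_att + ΣF_rep = (10.4000,-12.8000)
p' = p + 1/20·F = (0.5200,9.3600)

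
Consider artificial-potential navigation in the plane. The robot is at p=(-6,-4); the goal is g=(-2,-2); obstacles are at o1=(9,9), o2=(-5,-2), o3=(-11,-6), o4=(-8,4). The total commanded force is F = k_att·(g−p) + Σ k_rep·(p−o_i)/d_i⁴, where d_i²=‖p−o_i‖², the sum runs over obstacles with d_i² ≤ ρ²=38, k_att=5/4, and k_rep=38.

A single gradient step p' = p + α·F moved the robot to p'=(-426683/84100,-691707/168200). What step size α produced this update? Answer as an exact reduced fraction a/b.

α = 1/4

F_att = 5/4·(g−p) = 5/4·(4,2) = (5.0000,2.5000)
o1: d²=394 > ρ²=38 → inactive
o2: d²=5 ≤ ρ²=38; F_rep = 38·(-1,-2)/5² = (-1.5200,-3.0400)
o3: d²=29 ≤ ρ²=38; F_rep = 38·(5,2)/29² = (0.2259,0.0904)
o4: d²=68 > ρ²=38 → inactive
F = F_att + ΣF_rep = (3.7059,-0.4496)
Δp = p'−p = (0.9265,-0.1124); α = Δx/Fx = (77917/84100) / (77917/21025) = 1/4
check: Δy/Fy = (-18907/168200) / (-18907/42050) = 1/4 ✓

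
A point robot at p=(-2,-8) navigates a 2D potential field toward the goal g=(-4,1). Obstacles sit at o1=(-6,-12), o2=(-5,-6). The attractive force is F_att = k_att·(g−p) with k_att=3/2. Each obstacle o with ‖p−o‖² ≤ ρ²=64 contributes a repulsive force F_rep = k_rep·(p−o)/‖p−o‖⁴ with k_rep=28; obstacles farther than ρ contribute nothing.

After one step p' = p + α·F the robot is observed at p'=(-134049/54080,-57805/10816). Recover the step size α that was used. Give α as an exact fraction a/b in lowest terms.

α = 1/5

F_att = 3/2·(g−p) = 3/2·(-2,9) = (-3.0000,13.5000)
o1: d²=32 ≤ ρ²=64; F_rep = 28·(4,4)/32² = (0.1094,0.1094)
o2: d²=13 ≤ ρ²=64; F_rep = 28·(3,-2)/13² = (0.4970,-0.3314)
F = F_att + ΣF_rep = (-2.3936,13.2780)
Δp = p'−p = (-0.4787,2.6556); α = Δx/Fx = (-25889/54080) / (-25889/10816) = 1/5
check: Δy/Fy = (28723/10816) / (143615/10816) = 1/5 ✓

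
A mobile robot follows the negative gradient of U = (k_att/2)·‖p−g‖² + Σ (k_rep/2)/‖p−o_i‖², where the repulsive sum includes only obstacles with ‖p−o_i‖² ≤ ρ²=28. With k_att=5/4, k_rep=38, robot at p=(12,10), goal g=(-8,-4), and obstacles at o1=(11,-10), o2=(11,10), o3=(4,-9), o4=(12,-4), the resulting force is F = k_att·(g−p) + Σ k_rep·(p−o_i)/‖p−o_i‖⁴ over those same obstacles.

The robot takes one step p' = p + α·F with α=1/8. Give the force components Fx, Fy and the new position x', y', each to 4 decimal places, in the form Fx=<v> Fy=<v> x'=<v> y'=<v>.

Fx=13.0000 Fy=-17.5000 x'=13.6250 y'=7.8125

F_att = 5/4·(g−p) = 5/4·(-20,-14) = (-25.0000,-17.5000)
o1: d²=401 > ρ²=28 → inactive
o2: d²=1 ≤ ρ²=28; F_rep = 38·(1,0)/1² = (38.0000,0.0000)
o3: d²=425 > ρ²=28 → inactive
o4: d²=196 > ρ²=28 → inactive
F = F_att + ΣF_rep = (13.0000,-17.5000)
p' = p + 1/8·F = (13.6250,7.8125)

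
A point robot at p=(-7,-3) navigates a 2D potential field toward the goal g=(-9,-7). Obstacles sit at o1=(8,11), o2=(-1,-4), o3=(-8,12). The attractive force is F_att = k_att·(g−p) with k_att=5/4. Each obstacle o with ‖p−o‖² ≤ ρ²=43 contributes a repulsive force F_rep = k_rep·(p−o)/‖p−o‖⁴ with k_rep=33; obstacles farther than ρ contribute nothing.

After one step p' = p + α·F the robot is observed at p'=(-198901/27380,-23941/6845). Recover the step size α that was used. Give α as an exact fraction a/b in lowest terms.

F_att = 5/4·(g−p) = 5/4·(-2,-4) = (-2.5000,-5.0000)
o1: d²=421 > ρ²=43 → inactive
o2: d²=37 ≤ ρ²=43; F_rep = 33·(-6,1)/37² = (-0.1446,0.0241)
o3: d²=226 > ρ²=43 → inactive
F = F_att + ΣF_rep = (-2.6446,-4.9759)
Δp = p'−p = (-0.2645,-0.4976); α = Δx/Fx = (-7241/27380) / (-7241/2738) = 1/10
check: Δy/Fy = (-3406/6845) / (-6812/1369) = 1/10 ✓

α = 1/10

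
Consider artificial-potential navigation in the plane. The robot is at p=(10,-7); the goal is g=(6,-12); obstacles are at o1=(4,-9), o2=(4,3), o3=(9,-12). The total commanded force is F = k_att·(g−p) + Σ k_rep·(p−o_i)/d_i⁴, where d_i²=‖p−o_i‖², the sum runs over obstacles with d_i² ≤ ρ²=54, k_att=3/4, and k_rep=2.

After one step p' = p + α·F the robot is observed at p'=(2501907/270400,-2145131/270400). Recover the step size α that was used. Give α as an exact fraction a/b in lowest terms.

F_att = 3/4·(g−p) = 3/4·(-4,-5) = (-3.0000,-3.7500)
o1: d²=40 ≤ ρ²=54; F_rep = 2·(6,2)/40² = (0.0075,0.0025)
o2: d²=136 > ρ²=54 → inactive
o3: d²=26 ≤ ρ²=54; F_rep = 2·(1,5)/26² = (0.0030,0.0148)
F = F_att + ΣF_rep = (-2.9895,-3.7327)
Δp = p'−p = (-0.7474,-0.9332); α = Δx/Fx = (-202093/270400) / (-202093/67600) = 1/4
check: Δy/Fy = (-252331/270400) / (-252331/67600) = 1/4 ✓

α = 1/4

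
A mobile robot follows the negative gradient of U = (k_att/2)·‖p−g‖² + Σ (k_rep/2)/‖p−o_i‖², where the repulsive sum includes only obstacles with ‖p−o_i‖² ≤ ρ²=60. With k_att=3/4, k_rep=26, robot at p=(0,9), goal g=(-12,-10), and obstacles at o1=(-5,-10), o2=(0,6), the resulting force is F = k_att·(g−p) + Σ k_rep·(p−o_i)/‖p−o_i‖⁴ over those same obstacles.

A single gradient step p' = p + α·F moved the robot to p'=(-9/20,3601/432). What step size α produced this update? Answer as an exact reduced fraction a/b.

α = 1/20

F_att = 3/4·(g−p) = 3/4·(-12,-19) = (-9.0000,-14.2500)
o1: d²=386 > ρ²=60 → inactive
o2: d²=9 ≤ ρ²=60; F_rep = 26·(0,3)/9² = (0.0000,0.9630)
F = F_att + ΣF_rep = (-9.0000,-13.2870)
Δp = p'−p = (-0.4500,-0.6644); α = Δx/Fx = (-9/20) / (-9) = 1/20
check: Δy/Fy = (-287/432) / (-1435/108) = 1/20 ✓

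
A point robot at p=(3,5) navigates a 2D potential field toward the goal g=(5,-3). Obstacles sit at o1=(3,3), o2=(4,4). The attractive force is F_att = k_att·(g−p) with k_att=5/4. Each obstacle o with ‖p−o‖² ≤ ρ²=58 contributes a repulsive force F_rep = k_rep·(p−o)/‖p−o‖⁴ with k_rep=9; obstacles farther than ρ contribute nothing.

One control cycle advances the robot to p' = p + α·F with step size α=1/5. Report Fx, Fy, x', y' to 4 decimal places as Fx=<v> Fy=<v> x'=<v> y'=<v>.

F_att = 5/4·(g−p) = 5/4·(2,-8) = (2.5000,-10.0000)
o1: d²=4 ≤ ρ²=58; F_rep = 9·(0,2)/4² = (0.0000,1.1250)
o2: d²=2 ≤ ρ²=58; F_rep = 9·(-1,1)/2² = (-2.2500,2.2500)
F = F_att + ΣF_rep = (0.2500,-6.6250)
p' = p + 1/5·F = (3.0500,3.6750)

Fx=0.2500 Fy=-6.6250 x'=3.0500 y'=3.6750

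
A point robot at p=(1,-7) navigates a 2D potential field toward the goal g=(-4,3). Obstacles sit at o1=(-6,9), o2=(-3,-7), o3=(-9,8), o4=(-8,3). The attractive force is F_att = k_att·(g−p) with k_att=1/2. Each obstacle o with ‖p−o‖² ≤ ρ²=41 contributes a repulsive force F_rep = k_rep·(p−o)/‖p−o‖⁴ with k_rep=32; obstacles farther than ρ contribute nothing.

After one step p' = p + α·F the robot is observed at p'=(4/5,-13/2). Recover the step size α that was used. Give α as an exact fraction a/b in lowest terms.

α = 1/10

F_att = 1/2·(g−p) = 1/2·(-5,10) = (-2.5000,5.0000)
o1: d²=305 > ρ²=41 → inactive
o2: d²=16 ≤ ρ²=41; F_rep = 32·(4,0)/16² = (0.5000,0.0000)
o3: d²=325 > ρ²=41 → inactive
o4: d²=181 > ρ²=41 → inactive
F = F_att + ΣF_rep = (-2.0000,5.0000)
Δp = p'−p = (-0.2000,0.5000); α = Δx/Fx = (-1/5) / (-2) = 1/10
check: Δy/Fy = (1/2) / (5) = 1/10 ✓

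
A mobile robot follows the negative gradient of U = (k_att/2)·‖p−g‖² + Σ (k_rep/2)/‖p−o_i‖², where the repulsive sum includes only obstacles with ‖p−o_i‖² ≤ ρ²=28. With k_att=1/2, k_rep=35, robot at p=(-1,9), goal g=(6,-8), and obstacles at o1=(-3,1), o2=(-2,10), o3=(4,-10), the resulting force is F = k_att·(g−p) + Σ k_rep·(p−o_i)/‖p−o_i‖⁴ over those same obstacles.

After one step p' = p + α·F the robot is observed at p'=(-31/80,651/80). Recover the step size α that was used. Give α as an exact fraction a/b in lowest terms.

F_att = 1/2·(g−p) = 1/2·(7,-17) = (3.5000,-8.5000)
o1: d²=68 > ρ²=28 → inactive
o2: d²=2 ≤ ρ²=28; F_rep = 35·(1,-1)/2² = (8.7500,-8.7500)
o3: d²=386 > ρ²=28 → inactive
F = F_att + ΣF_rep = (12.2500,-17.2500)
Δp = p'−p = (0.6125,-0.8625); α = Δx/Fx = (49/80) / (49/4) = 1/20
check: Δy/Fy = (-69/80) / (-69/4) = 1/20 ✓

α = 1/20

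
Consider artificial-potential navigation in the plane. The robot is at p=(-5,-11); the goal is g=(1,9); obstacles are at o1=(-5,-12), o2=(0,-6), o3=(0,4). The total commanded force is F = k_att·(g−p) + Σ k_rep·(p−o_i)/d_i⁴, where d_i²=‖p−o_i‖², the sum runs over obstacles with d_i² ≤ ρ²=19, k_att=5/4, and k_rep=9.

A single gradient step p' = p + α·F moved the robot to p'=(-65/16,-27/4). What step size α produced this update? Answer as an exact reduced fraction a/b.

F_att = 5/4·(g−p) = 5/4·(6,20) = (7.5000,25.0000)
o1: d²=1 ≤ ρ²=19; F_rep = 9·(0,1)/1² = (0.0000,9.0000)
o2: d²=50 > ρ²=19 → inactive
o3: d²=250 > ρ²=19 → inactive
F = F_att + ΣF_rep = (7.5000,34.0000)
Δp = p'−p = (0.9375,4.2500); α = Δx/Fx = (15/16) / (15/2) = 1/8
check: Δy/Fy = (17/4) / (34) = 1/8 ✓

α = 1/8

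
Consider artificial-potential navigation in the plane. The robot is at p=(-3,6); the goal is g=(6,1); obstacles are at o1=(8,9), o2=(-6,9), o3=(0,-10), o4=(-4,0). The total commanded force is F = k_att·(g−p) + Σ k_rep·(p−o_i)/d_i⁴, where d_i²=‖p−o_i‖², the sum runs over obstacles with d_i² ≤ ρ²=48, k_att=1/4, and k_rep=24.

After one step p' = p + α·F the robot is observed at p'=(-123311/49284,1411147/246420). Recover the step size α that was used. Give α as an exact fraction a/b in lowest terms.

α = 1/5

F_att = 1/4·(g−p) = 1/4·(9,-5) = (2.2500,-1.2500)
o1: d²=130 > ρ²=48 → inactive
o2: d²=18 ≤ ρ²=48; F_rep = 24·(3,-3)/18² = (0.2222,-0.2222)
o3: d²=265 > ρ²=48 → inactive
o4: d²=37 ≤ ρ²=48; F_rep = 24·(1,6)/37² = (0.0175,0.1052)
F = F_att + ΣF_rep = (2.4898,-1.3670)
Δp = p'−p = (0.4980,-0.2734); α = Δx/Fx = (24541/49284) / (122705/49284) = 1/5
check: Δy/Fy = (-67373/246420) / (-67373/49284) = 1/5 ✓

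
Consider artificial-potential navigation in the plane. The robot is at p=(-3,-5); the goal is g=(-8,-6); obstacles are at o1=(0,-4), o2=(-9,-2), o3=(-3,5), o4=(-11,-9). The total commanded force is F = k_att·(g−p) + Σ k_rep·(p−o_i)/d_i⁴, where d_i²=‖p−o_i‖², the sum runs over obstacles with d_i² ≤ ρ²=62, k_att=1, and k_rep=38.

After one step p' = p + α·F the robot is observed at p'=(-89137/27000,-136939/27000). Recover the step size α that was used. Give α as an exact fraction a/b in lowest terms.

F_att = 1·(g−p) = 1·(-5,-1) = (-5.0000,-1.0000)
o1: d²=10 ≤ ρ²=62; F_rep = 38·(-3,-1)/10² = (-1.1400,-0.3800)
o2: d²=45 ≤ ρ²=62; F_rep = 38·(6,-3)/45² = (0.1126,-0.0563)
o3: d²=100 > ρ²=62 → inactive
o4: d²=80 > ρ²=62 → inactive
F = F_att + ΣF_rep = (-6.0274,-1.4363)
Δp = p'−p = (-0.3014,-0.0718); α = Δx/Fx = (-8137/27000) / (-8137/1350) = 1/20
check: Δy/Fy = (-1939/27000) / (-1939/1350) = 1/20 ✓

α = 1/20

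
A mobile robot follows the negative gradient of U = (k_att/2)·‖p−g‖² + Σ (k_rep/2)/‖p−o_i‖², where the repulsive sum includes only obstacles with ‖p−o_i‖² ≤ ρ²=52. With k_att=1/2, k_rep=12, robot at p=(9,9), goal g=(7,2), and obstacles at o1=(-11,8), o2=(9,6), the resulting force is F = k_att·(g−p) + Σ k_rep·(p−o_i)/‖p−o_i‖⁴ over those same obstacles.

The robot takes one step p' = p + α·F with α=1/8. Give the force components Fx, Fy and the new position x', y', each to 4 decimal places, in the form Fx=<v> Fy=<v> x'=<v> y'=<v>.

F_att = 1/2·(g−p) = 1/2·(-2,-7) = (-1.0000,-3.5000)
o1: d²=401 > ρ²=52 → inactive
o2: d²=9 ≤ ρ²=52; F_rep = 12·(0,3)/9² = (0.0000,0.4444)
F = F_att + ΣF_rep = (-1.0000,-3.0556)
p' = p + 1/8·F = (8.8750,8.6181)

Fx=-1.0000 Fy=-3.0556 x'=8.8750 y'=8.6181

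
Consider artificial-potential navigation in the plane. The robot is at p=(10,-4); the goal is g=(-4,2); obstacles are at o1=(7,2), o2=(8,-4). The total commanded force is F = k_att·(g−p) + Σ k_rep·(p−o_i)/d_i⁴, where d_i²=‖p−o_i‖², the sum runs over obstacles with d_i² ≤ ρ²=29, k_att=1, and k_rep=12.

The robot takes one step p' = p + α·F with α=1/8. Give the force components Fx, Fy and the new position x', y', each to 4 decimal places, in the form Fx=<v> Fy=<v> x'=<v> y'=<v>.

Fx=-12.5000 Fy=6.0000 x'=8.4375 y'=-3.2500

F_att = 1·(g−p) = 1·(-14,6) = (-14.0000,6.0000)
o1: d²=45 > ρ²=29 → inactive
o2: d²=4 ≤ ρ²=29; F_rep = 12·(2,0)/4² = (1.5000,0.0000)
F = F_att + ΣF_rep = (-12.5000,6.0000)
p' = p + 1/8·F = (8.4375,-3.2500)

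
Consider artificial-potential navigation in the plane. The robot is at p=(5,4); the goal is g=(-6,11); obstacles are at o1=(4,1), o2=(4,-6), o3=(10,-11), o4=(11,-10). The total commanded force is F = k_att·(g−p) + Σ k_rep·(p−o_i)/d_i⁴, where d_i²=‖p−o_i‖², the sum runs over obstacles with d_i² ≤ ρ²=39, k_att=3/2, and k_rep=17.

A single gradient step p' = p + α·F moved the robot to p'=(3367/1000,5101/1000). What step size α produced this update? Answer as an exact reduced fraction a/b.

α = 1/10

F_att = 3/2·(g−p) = 3/2·(-11,7) = (-16.5000,10.5000)
o1: d²=10 ≤ ρ²=39; F_rep = 17·(1,3)/10² = (0.1700,0.5100)
o2: d²=101 > ρ²=39 → inactive
o3: d²=250 > ρ²=39 → inactive
o4: d²=232 > ρ²=39 → inactive
F = F_att + ΣF_rep = (-16.3300,11.0100)
Δp = p'−p = (-1.6330,1.1010); α = Δx/Fx = (-1633/1000) / (-1633/100) = 1/10
check: Δy/Fy = (1101/1000) / (1101/100) = 1/10 ✓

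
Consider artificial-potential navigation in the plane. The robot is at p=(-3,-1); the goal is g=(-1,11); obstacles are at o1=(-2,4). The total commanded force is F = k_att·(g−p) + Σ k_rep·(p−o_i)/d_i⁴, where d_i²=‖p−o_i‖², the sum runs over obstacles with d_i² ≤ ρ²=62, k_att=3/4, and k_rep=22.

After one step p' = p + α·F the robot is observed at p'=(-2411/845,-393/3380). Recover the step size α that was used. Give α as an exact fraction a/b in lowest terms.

F_att = 3/4·(g−p) = 3/4·(2,12) = (1.5000,9.0000)
o1: d²=26 ≤ ρ²=62; F_rep = 22·(-1,-5)/26² = (-0.0325,-0.1627)
F = F_att + ΣF_rep = (1.4675,8.8373)
Δp = p'−p = (0.1467,0.8837); α = Δx/Fx = (124/845) / (248/169) = 1/10
check: Δy/Fy = (2987/3380) / (2987/338) = 1/10 ✓

α = 1/10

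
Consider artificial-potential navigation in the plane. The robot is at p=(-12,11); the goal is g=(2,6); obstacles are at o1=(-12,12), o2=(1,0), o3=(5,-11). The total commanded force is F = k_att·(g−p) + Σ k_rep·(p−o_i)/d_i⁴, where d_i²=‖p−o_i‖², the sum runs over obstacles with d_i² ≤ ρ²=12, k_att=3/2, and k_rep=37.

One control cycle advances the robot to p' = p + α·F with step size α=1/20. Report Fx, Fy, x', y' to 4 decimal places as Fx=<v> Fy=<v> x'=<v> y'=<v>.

Fx=21.0000 Fy=-44.5000 x'=-10.9500 y'=8.7750

F_att = 3/2·(g−p) = 3/2·(14,-5) = (21.0000,-7.5000)
o1: d²=1 ≤ ρ²=12; F_rep = 37·(0,-1)/1² = (0.0000,-37.0000)
o2: d²=290 > ρ²=12 → inactive
o3: d²=773 > ρ²=12 → inactive
F = F_att + ΣF_rep = (21.0000,-44.5000)
p' = p + 1/20·F = (-10.9500,8.7750)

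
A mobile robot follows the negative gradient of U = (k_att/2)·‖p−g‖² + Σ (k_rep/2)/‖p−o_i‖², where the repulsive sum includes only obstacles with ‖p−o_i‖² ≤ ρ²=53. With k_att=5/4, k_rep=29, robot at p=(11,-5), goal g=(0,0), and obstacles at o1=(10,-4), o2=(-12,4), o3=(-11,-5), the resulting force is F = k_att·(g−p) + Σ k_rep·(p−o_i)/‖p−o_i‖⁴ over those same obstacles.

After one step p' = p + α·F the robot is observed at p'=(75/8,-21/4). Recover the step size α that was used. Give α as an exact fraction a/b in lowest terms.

α = 1/4

F_att = 5/4·(g−p) = 5/4·(-11,5) = (-13.7500,6.2500)
o1: d²=2 ≤ ρ²=53; F_rep = 29·(1,-1)/2² = (7.2500,-7.2500)
o2: d²=610 > ρ²=53 → inactive
o3: d²=484 > ρ²=53 → inactive
F = F_att + ΣF_rep = (-6.5000,-1.0000)
Δp = p'−p = (-1.6250,-0.2500); α = Δx/Fx = (-13/8) / (-13/2) = 1/4
check: Δy/Fy = (-1/4) / (-1) = 1/4 ✓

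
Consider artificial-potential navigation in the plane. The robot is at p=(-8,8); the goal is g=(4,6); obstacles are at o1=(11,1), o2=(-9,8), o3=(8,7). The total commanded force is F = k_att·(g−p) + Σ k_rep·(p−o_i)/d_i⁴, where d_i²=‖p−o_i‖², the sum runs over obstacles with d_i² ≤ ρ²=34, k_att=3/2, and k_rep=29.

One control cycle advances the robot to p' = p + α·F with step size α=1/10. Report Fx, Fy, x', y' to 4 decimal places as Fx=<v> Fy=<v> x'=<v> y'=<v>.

Fx=47.0000 Fy=-3.0000 x'=-3.3000 y'=7.7000

F_att = 3/2·(g−p) = 3/2·(12,-2) = (18.0000,-3.0000)
o1: d²=410 > ρ²=34 → inactive
o2: d²=1 ≤ ρ²=34; F_rep = 29·(1,0)/1² = (29.0000,0.0000)
o3: d²=257 > ρ²=34 → inactive
F = F_att + ΣF_rep = (47.0000,-3.0000)
p' = p + 1/10·F = (-3.3000,7.7000)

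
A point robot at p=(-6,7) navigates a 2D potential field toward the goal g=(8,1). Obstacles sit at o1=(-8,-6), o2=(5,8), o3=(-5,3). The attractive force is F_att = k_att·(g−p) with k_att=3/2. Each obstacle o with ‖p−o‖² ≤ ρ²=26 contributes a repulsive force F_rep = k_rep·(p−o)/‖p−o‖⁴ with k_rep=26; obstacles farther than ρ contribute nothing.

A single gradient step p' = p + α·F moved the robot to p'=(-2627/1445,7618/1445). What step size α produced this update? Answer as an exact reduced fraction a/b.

α = 1/5

F_att = 3/2·(g−p) = 3/2·(14,-6) = (21.0000,-9.0000)
o1: d²=173 > ρ²=26 → inactive
o2: d²=122 > ρ²=26 → inactive
o3: d²=17 ≤ ρ²=26; F_rep = 26·(-1,4)/17² = (-0.0900,0.3599)
F = F_att + ΣF_rep = (20.9100,-8.6401)
Δp = p'−p = (4.1820,-1.7280); α = Δx/Fx = (6043/1445) / (6043/289) = 1/5
check: Δy/Fy = (-2497/1445) / (-2497/289) = 1/5 ✓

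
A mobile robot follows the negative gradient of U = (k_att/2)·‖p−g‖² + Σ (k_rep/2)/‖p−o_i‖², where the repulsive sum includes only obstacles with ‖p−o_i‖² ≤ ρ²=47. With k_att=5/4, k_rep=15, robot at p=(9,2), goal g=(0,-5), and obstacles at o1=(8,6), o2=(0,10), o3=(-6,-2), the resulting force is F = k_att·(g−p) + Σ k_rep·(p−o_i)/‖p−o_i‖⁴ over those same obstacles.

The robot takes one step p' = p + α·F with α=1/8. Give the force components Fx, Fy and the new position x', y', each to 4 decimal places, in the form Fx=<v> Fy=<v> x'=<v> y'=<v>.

Fx=-11.1981 Fy=-8.9576 x'=7.6002 y'=0.8803

F_att = 5/4·(g−p) = 5/4·(-9,-7) = (-11.2500,-8.7500)
o1: d²=17 ≤ ρ²=47; F_rep = 15·(1,-4)/17² = (0.0519,-0.2076)
o2: d²=145 > ρ²=47 → inactive
o3: d²=241 > ρ²=47 → inactive
F = F_att + ΣF_rep = (-11.1981,-8.9576)
p' = p + 1/8·F = (7.6002,0.8803)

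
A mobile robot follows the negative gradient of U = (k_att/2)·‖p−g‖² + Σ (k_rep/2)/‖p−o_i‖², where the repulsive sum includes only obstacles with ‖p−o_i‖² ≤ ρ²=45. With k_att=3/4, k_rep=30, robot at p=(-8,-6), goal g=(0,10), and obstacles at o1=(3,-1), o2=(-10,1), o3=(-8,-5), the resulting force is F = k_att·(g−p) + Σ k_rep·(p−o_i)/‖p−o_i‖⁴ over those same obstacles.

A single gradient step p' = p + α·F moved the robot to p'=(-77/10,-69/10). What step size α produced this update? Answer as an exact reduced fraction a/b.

F_att = 3/4·(g−p) = 3/4·(8,16) = (6.0000,12.0000)
o1: d²=146 > ρ²=45 → inactive
o2: d²=53 > ρ²=45 → inactive
o3: d²=1 ≤ ρ²=45; F_rep = 30·(0,-1)/1² = (0.0000,-30.0000)
F = F_att + ΣF_rep = (6.0000,-18.0000)
Δp = p'−p = (0.3000,-0.9000); α = Δx/Fx = (3/10) / (6) = 1/20
check: Δy/Fy = (-9/10) / (-18) = 1/20 ✓

α = 1/20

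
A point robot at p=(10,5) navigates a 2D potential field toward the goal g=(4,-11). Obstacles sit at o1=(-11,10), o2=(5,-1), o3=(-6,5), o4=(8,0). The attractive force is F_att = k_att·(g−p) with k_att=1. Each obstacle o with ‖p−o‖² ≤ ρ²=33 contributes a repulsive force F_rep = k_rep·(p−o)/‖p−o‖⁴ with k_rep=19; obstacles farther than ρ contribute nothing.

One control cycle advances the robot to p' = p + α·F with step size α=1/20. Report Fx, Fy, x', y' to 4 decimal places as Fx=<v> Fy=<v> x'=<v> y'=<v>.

F_att = 1·(g−p) = 1·(-6,-16) = (-6.0000,-16.0000)
o1: d²=466 > ρ²=33 → inactive
o2: d²=61 > ρ²=33 → inactive
o3: d²=256 > ρ²=33 → inactive
o4: d²=29 ≤ ρ²=33; F_rep = 19·(2,5)/29² = (0.0452,0.1130)
F = F_att + ΣF_rep = (-5.9548,-15.8870)
p' = p + 1/20·F = (9.7023,4.2056)

Fx=-5.9548 Fy=-15.8870 x'=9.7023 y'=4.2056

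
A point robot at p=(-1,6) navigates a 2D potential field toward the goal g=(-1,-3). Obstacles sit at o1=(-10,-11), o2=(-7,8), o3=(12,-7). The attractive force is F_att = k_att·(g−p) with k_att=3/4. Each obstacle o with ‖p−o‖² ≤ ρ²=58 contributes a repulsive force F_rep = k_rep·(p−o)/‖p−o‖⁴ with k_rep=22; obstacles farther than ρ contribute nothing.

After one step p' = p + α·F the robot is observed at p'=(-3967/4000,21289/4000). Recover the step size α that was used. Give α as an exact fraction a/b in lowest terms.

α = 1/10

F_att = 3/4·(g−p) = 3/4·(0,-9) = (0.0000,-6.7500)
o1: d²=370 > ρ²=58 → inactive
o2: d²=40 ≤ ρ²=58; F_rep = 22·(6,-2)/40² = (0.0825,-0.0275)
o3: d²=338 > ρ²=58 → inactive
F = F_att + ΣF_rep = (0.0825,-6.7775)
Δp = p'−p = (0.0083,-0.6777); α = Δx/Fx = (33/4000) / (33/400) = 1/10
check: Δy/Fy = (-2711/4000) / (-2711/400) = 1/10 ✓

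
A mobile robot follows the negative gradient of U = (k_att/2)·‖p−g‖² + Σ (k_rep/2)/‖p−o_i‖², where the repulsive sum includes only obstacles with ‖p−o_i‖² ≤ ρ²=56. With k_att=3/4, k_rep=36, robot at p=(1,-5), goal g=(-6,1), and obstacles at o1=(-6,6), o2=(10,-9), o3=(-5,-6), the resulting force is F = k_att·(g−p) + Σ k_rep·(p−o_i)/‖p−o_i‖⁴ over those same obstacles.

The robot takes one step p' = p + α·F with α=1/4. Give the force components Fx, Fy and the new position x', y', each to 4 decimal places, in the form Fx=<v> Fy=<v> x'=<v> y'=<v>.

F_att = 3/4·(g−p) = 3/4·(-7,6) = (-5.2500,4.5000)
o1: d²=170 > ρ²=56 → inactive
o2: d²=97 > ρ²=56 → inactive
o3: d²=37 ≤ ρ²=56; F_rep = 36·(6,1)/37² = (0.1578,0.0263)
F = F_att + ΣF_rep = (-5.0922,4.5263)
p' = p + 1/4·F = (-0.2731,-3.8684)

Fx=-5.0922 Fy=4.5263 x'=-0.2731 y'=-3.8684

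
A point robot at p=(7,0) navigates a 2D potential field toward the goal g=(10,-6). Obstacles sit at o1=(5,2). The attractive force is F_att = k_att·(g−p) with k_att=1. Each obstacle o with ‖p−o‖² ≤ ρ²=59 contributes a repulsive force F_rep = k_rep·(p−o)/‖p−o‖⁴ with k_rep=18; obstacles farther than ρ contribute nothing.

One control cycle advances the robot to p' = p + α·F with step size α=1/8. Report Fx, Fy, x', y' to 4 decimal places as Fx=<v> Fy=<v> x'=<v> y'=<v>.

F_att = 1·(g−p) = 1·(3,-6) = (3.0000,-6.0000)
o1: d²=8 ≤ ρ²=59; F_rep = 18·(2,-2)/8² = (0.5625,-0.5625)
F = F_att + ΣF_rep = (3.5625,-6.5625)
p' = p + 1/8·F = (7.4453,-0.8203)

Fx=3.5625 Fy=-6.5625 x'=7.4453 y'=-0.8203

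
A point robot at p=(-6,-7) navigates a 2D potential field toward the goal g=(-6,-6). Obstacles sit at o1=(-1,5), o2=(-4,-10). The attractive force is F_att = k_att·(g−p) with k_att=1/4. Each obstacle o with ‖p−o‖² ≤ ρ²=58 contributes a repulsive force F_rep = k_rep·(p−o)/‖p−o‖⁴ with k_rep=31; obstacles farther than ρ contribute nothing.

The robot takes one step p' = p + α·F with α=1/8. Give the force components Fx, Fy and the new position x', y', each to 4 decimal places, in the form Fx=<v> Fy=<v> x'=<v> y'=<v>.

F_att = 1/4·(g−p) = 1/4·(0,1) = (0.0000,0.2500)
o1: d²=169 > ρ²=58 → inactive
o2: d²=13 ≤ ρ²=58; F_rep = 31·(-2,3)/13² = (-0.3669,0.5503)
F = F_att + ΣF_rep = (-0.3669,0.8003)
p' = p + 1/8·F = (-6.0459,-6.9000)

Fx=-0.3669 Fy=0.8003 x'=-6.0459 y'=-6.9000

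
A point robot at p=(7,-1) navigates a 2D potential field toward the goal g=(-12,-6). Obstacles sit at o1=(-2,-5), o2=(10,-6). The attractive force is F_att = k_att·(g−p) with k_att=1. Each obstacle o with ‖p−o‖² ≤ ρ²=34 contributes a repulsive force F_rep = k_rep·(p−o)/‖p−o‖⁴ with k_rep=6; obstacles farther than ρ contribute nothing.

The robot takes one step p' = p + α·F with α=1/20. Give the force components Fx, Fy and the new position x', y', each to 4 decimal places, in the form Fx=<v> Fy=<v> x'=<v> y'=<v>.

F_att = 1·(g−p) = 1·(-19,-5) = (-19.0000,-5.0000)
o1: d²=97 > ρ²=34 → inactive
o2: d²=34 ≤ ρ²=34; F_rep = 6·(-3,5)/34² = (-0.0156,0.0260)
F = F_att + ΣF_rep = (-19.0156,-4.9740)
p' = p + 1/20·F = (6.0492,-1.2487)

Fx=-19.0156 Fy=-4.9740 x'=6.0492 y'=-1.2487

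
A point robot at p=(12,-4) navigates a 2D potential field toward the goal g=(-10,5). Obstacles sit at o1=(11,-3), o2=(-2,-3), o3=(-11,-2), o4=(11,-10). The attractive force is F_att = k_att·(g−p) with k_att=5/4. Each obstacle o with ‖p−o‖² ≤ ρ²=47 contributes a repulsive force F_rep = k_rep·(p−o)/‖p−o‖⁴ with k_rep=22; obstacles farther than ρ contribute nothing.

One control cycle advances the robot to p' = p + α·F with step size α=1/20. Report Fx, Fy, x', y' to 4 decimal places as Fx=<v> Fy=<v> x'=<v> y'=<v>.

Fx=-21.9839 Fy=5.8464 x'=10.9008 y'=-3.7077

F_att = 5/4·(g−p) = 5/4·(-22,9) = (-27.5000,11.2500)
o1: d²=2 ≤ ρ²=47; F_rep = 22·(1,-1)/2² = (5.5000,-5.5000)
o2: d²=197 > ρ²=47 → inactive
o3: d²=533 > ρ²=47 → inactive
o4: d²=37 ≤ ρ²=47; F_rep = 22·(1,6)/37² = (0.0161,0.0964)
F = F_att + ΣF_rep = (-21.9839,5.8464)
p' = p + 1/20·F = (10.9008,-3.7077)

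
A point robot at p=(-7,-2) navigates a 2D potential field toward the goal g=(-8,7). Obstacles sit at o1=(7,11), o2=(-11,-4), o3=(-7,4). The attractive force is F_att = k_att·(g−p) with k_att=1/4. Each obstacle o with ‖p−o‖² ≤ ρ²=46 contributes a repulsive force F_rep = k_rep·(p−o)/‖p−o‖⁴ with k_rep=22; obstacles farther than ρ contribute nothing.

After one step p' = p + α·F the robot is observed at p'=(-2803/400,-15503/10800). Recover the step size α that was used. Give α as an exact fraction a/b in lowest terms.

F_att = 1/4·(g−p) = 1/4·(-1,9) = (-0.2500,2.2500)
o1: d²=365 > ρ²=46 → inactive
o2: d²=20 ≤ ρ²=46; F_rep = 22·(4,2)/20² = (0.2200,0.1100)
o3: d²=36 ≤ ρ²=46; F_rep = 22·(0,-6)/36² = (0.0000,-0.1019)
F = F_att + ΣF_rep = (-0.0300,2.2581)
Δp = p'−p = (-0.0075,0.5645); α = Δx/Fx = (-3/400) / (-3/100) = 1/4
check: Δy/Fy = (6097/10800) / (6097/2700) = 1/4 ✓

α = 1/4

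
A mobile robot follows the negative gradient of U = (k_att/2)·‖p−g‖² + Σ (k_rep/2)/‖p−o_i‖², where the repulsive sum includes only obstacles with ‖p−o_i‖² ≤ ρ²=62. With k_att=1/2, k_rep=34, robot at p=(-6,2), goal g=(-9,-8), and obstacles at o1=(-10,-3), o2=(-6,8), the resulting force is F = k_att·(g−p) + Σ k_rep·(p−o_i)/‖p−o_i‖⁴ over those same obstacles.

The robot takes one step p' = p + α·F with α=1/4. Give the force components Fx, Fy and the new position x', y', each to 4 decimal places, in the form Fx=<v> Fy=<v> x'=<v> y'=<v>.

F_att = 1/2·(g−p) = 1/2·(-3,-10) = (-1.5000,-5.0000)
o1: d²=41 ≤ ρ²=62; F_rep = 34·(4,5)/41² = (0.0809,0.1011)
o2: d²=36 ≤ ρ²=62; F_rep = 34·(0,-6)/36² = (0.0000,-0.1574)
F = F_att + ΣF_rep = (-1.4191,-5.0563)
p' = p + 1/4·F = (-6.3548,0.7359)

Fx=-1.4191 Fy=-5.0563 x'=-6.3548 y'=0.7359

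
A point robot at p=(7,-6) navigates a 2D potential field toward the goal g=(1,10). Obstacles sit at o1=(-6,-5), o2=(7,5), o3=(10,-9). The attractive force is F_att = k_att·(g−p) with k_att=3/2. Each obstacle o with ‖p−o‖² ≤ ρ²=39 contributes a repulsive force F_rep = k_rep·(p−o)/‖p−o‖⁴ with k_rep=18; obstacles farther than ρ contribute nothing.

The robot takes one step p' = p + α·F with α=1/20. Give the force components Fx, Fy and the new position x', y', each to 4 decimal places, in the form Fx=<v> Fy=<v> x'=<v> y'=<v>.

F_att = 3/2·(g−p) = 3/2·(-6,16) = (-9.0000,24.0000)
o1: d²=170 > ρ²=39 → inactive
o2: d²=121 > ρ²=39 → inactive
o3: d²=18 ≤ ρ²=39; F_rep = 18·(-3,3)/18² = (-0.1667,0.1667)
F = F_att + ΣF_rep = (-9.1667,24.1667)
p' = p + 1/20·F = (6.5417,-4.7917)

Fx=-9.1667 Fy=24.1667 x'=6.5417 y'=-4.7917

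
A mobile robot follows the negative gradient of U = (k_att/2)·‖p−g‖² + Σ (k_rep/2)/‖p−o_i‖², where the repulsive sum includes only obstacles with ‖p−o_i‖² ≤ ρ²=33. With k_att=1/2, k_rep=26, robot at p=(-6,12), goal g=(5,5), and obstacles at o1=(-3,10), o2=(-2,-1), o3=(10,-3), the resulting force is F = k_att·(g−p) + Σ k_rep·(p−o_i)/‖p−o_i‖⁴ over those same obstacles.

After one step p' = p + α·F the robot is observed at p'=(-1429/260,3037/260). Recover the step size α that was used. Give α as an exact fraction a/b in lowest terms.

α = 1/10

F_att = 1/2·(g−p) = 1/2·(11,-7) = (5.5000,-3.5000)
o1: d²=13 ≤ ρ²=33; F_rep = 26·(-3,2)/13² = (-0.4615,0.3077)
o2: d²=185 > ρ²=33 → inactive
o3: d²=481 > ρ²=33 → inactive
F = F_att + ΣF_rep = (5.0385,-3.1923)
Δp = p'−p = (0.5038,-0.3192); α = Δx/Fx = (131/260) / (131/26) = 1/10
check: Δy/Fy = (-83/260) / (-83/26) = 1/10 ✓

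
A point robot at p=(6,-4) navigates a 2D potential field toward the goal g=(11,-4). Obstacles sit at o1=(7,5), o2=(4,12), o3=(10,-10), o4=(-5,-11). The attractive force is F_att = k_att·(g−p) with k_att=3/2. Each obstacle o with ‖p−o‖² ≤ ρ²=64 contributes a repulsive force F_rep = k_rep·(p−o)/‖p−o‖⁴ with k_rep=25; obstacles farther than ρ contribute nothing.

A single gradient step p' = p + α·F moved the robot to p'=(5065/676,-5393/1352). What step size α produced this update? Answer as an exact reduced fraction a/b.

F_att = 3/2·(g−p) = 3/2·(5,0) = (7.5000,0.0000)
o1: d²=82 > ρ²=64 → inactive
o2: d²=260 > ρ²=64 → inactive
o3: d²=52 ≤ ρ²=64; F_rep = 25·(-4,6)/52² = (-0.0370,0.0555)
o4: d²=170 > ρ²=64 → inactive
F = F_att + ΣF_rep = (7.4630,0.0555)
Δp = p'−p = (1.4926,0.0111); α = Δx/Fx = (1009/676) / (5045/676) = 1/5
check: Δy/Fy = (15/1352) / (75/1352) = 1/5 ✓

α = 1/5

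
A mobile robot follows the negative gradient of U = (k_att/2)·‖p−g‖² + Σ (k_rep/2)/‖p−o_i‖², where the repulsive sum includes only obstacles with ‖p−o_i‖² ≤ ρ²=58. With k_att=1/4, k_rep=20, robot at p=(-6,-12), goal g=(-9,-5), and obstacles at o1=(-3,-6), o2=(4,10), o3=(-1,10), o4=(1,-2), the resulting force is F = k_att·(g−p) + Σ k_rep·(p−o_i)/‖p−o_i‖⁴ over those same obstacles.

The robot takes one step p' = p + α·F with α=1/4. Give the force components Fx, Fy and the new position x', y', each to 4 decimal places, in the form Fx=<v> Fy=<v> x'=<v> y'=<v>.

F_att = 1/4·(g−p) = 1/4·(-3,7) = (-0.7500,1.7500)
o1: d²=45 ≤ ρ²=58; F_rep = 20·(-3,-6)/45² = (-0.0296,-0.0593)
o2: d²=584 > ρ²=58 → inactive
o3: d²=509 > ρ²=58 → inactive
o4: d²=149 > ρ²=58 → inactive
F = F_att + ΣF_rep = (-0.7796,1.6907)
p' = p + 1/4·F = (-6.1949,-11.5773)

Fx=-0.7796 Fy=1.6907 x'=-6.1949 y'=-11.5773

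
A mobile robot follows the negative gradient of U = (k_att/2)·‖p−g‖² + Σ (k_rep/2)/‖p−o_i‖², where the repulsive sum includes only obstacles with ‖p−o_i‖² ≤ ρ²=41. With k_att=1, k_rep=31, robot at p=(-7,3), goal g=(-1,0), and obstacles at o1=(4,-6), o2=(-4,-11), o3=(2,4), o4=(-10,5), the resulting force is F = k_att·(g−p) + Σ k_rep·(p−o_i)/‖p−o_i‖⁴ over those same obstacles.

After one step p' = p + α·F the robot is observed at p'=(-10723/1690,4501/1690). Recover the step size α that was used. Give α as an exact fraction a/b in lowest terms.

F_att = 1·(g−p) = 1·(6,-3) = (6.0000,-3.0000)
o1: d²=202 > ρ²=41 → inactive
o2: d²=205 > ρ²=41 → inactive
o3: d²=82 > ρ²=41 → inactive
o4: d²=13 ≤ ρ²=41; F_rep = 31·(3,-2)/13² = (0.5503,-0.3669)
F = F_att + ΣF_rep = (6.5503,-3.3669)
Δp = p'−p = (0.6550,-0.3367); α = Δx/Fx = (1107/1690) / (1107/169) = 1/10
check: Δy/Fy = (-569/1690) / (-569/169) = 1/10 ✓

α = 1/10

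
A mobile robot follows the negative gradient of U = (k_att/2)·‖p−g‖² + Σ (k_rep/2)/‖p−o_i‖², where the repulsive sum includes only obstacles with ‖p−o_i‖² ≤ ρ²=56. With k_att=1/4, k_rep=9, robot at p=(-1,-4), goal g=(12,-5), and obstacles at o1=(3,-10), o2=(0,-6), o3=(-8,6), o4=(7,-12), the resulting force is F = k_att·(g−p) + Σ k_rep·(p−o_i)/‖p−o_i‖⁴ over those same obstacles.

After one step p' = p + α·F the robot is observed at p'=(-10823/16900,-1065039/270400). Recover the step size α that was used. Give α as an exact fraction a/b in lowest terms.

F_att = 1/4·(g−p) = 1/4·(13,-1) = (3.2500,-0.2500)
o1: d²=52 ≤ ρ²=56; F_rep = 9·(-4,6)/52² = (-0.0133,0.0200)
o2: d²=5 ≤ ρ²=56; F_rep = 9·(-1,2)/5² = (-0.3600,0.7200)
o3: d²=149 > ρ²=56 → inactive
o4: d²=128 > ρ²=56 → inactive
F = F_att + ΣF_rep = (2.8767,0.4900)
Δp = p'−p = (0.3596,0.0612); α = Δx/Fx = (6077/16900) / (12154/4225) = 1/8
check: Δy/Fy = (16561/270400) / (16561/33800) = 1/8 ✓

α = 1/8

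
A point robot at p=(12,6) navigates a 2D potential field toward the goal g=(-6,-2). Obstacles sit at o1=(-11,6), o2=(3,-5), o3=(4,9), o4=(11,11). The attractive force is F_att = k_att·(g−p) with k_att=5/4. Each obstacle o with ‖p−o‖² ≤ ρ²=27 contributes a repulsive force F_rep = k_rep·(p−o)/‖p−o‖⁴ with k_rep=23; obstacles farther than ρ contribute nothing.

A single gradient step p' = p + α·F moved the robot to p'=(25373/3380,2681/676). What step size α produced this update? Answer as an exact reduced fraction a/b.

α = 1/5

F_att = 5/4·(g−p) = 5/4·(-18,-8) = (-22.5000,-10.0000)
o1: d²=529 > ρ²=27 → inactive
o2: d²=202 > ρ²=27 → inactive
o3: d²=73 > ρ²=27 → inactive
o4: d²=26 ≤ ρ²=27; F_rep = 23·(1,-5)/26² = (0.0340,-0.1701)
F = F_att + ΣF_rep = (-22.4660,-10.1701)
Δp = p'−p = (-4.4932,-2.0340); α = Δx/Fx = (-15187/3380) / (-15187/676) = 1/5
check: Δy/Fy = (-1375/676) / (-6875/676) = 1/5 ✓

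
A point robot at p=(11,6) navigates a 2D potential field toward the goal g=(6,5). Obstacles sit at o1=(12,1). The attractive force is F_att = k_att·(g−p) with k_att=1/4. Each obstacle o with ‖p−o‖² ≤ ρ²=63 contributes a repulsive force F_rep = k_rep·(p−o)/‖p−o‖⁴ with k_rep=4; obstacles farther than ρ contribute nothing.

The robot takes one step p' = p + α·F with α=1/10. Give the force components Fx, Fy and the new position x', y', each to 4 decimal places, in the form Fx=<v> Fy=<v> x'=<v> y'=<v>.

F_att = 1/4·(g−p) = 1/4·(-5,-1) = (-1.2500,-0.2500)
o1: d²=26 ≤ ρ²=63; F_rep = 4·(-1,5)/26² = (-0.0059,0.0296)
F = F_att + ΣF_rep = (-1.2559,-0.2204)
p' = p + 1/10·F = (10.8744,5.9780)

Fx=-1.2559 Fy=-0.2204 x'=10.8744 y'=5.9780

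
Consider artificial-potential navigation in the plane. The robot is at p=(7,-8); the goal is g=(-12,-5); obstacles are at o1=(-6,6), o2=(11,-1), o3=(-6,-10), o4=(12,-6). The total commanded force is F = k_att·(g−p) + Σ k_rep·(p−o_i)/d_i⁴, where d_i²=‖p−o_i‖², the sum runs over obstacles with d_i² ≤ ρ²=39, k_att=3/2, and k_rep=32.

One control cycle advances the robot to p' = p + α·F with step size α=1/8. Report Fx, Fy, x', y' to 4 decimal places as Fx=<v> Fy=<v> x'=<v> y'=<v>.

F_att = 3/2·(g−p) = 3/2·(-19,3) = (-28.5000,4.5000)
o1: d²=365 > ρ²=39 → inactive
o2: d²=65 > ρ²=39 → inactive
o3: d²=173 > ρ²=39 → inactive
o4: d²=29 ≤ ρ²=39; F_rep = 32·(-5,-2)/29² = (-0.1902,-0.0761)
F = F_att + ΣF_rep = (-28.6902,4.4239)
p' = p + 1/8·F = (3.4137,-7.4470)

Fx=-28.6902 Fy=4.4239 x'=3.4137 y'=-7.4470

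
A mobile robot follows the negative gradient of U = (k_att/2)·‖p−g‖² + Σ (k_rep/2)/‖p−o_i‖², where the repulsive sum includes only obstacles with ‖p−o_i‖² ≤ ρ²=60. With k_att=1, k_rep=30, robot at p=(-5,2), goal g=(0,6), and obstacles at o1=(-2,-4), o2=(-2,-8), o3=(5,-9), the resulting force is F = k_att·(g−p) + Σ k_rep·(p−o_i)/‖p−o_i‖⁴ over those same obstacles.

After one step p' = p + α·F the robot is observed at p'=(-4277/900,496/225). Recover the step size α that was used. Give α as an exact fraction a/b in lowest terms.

F_att = 1·(g−p) = 1·(5,4) = (5.0000,4.0000)
o1: d²=45 ≤ ρ²=60; F_rep = 30·(-3,6)/45² = (-0.0444,0.0889)
o2: d²=109 > ρ²=60 → inactive
o3: d²=221 > ρ²=60 → inactive
F = F_att + ΣF_rep = (4.9556,4.0889)
Δp = p'−p = (0.2478,0.2044); α = Δx/Fx = (223/900) / (223/45) = 1/20
check: Δy/Fy = (46/225) / (184/45) = 1/20 ✓

α = 1/20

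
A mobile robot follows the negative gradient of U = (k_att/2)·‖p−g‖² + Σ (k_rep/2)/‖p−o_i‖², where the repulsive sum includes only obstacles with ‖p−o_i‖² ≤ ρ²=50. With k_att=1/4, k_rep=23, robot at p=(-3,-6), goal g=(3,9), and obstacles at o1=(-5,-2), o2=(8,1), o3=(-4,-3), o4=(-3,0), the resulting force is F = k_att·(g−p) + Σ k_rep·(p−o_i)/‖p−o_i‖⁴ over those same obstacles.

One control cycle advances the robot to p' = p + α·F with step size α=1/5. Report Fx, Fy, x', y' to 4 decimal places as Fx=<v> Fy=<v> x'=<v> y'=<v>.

Fx=1.8450 Fy=2.7235 x'=-2.6310 y'=-5.4553

F_att = 1/4·(g−p) = 1/4·(6,15) = (1.5000,3.7500)
o1: d²=20 ≤ ρ²=50; F_rep = 23·(2,-4)/20² = (0.1150,-0.2300)
o2: d²=170 > ρ²=50 → inactive
o3: d²=10 ≤ ρ²=50; F_rep = 23·(1,-3)/10² = (0.2300,-0.6900)
o4: d²=36 ≤ ρ²=50; F_rep = 23·(0,-6)/36² = (0.0000,-0.1065)
F = F_att + ΣF_rep = (1.8450,2.7235)
p' = p + 1/5·F = (-2.6310,-5.4553)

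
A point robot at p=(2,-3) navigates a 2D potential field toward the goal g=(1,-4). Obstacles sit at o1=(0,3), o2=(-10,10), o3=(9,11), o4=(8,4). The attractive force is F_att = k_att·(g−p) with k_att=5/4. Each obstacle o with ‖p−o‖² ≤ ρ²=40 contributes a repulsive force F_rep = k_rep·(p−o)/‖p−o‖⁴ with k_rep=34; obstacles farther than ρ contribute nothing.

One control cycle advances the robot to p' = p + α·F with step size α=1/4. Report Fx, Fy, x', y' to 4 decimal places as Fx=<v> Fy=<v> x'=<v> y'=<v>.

F_att = 5/4·(g−p) = 5/4·(-1,-1) = (-1.2500,-1.2500)
o1: d²=40 ≤ ρ²=40; F_rep = 34·(2,-6)/40² = (0.0425,-0.1275)
o2: d²=313 > ρ²=40 → inactive
o3: d²=245 > ρ²=40 → inactive
o4: d²=85 > ρ²=40 → inactive
F = F_att + ΣF_rep = (-1.2075,-1.3775)
p' = p + 1/4·F = (1.6981,-3.3444)

Fx=-1.2075 Fy=-1.3775 x'=1.6981 y'=-3.3444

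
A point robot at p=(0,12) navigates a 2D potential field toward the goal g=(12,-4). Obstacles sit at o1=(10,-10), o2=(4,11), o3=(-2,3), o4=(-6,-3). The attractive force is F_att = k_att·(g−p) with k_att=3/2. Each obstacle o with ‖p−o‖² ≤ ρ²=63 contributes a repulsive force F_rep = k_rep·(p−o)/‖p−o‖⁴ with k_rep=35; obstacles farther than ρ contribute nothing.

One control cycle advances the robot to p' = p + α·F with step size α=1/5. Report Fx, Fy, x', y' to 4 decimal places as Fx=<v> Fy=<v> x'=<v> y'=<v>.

Fx=17.5156 Fy=-23.8789 x'=3.5031 y'=7.2242

F_att = 3/2·(g−p) = 3/2·(12,-16) = (18.0000,-24.0000)
o1: d²=584 > ρ²=63 → inactive
o2: d²=17 ≤ ρ²=63; F_rep = 35·(-4,1)/17² = (-0.4844,0.1211)
o3: d²=85 > ρ²=63 → inactive
o4: d²=261 > ρ²=63 → inactive
F = F_att + ΣF_rep = (17.5156,-23.8789)
p' = p + 1/5·F = (3.5031,7.2242)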